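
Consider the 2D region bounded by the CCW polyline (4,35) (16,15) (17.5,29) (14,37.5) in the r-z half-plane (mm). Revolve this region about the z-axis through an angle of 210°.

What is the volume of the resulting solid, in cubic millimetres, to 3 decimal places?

Profile (r,z), 4 vertices: (4,35) (16,15) (17.5,29) (14,37.5)
edge 0: (4,35)→(16,15)  cross = 4·15 − 16·35 = -500.0000; (r_i+r_j)·cross = 20·-500.0000 = -10000.0000
edge 1: (16,15)→(17.5,29)  cross = 16·29 − 17.5·15 = 201.5000; (r_i+r_j)·cross = 33.5·201.5000 = 6750.2500
edge 2: (17.5,29)→(14,37.5)  cross = 17.5·37.5 − 14·29 = 250.2500; (r_i+r_j)·cross = 31.5·250.2500 = 7882.8750
edge 3: (14,37.5)→(4,35)  cross = 14·35 − 4·37.5 = 340.0000; (r_i+r_j)·cross = 18·340.0000 = 6120.0000
Σcross = 291.7500 → A = |Σcross|/2 = 145.8750 mm²
Σ(r_i+r_j)·cross = 10753.1250 → first moment M = |Σ|/6 = 1792.1875
R_c = M/A = 1792.1875/145.8750 = 12.2858 mm
θ = 210° = 3.665191 rad
V = θ·R_c·A = 3.665191·12.2858·145.8750 = 6568.710 mm³

Volume = 6568.710 mm³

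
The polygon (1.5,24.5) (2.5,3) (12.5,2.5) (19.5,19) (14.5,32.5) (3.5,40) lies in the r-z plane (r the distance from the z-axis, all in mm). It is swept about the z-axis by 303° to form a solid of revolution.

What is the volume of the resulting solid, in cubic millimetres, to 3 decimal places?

Profile (r,z), 6 vertices: (1.5,24.5) (2.5,3) (12.5,2.5) (19.5,19) (14.5,32.5) (3.5,40)
edge 0: (1.5,24.5)→(2.5,3)  cross = 1.5·3 − 2.5·24.5 = -56.7500; (r_i+r_j)·cross = 4·-56.7500 = -227.0000
edge 1: (2.5,3)→(12.5,2.5)  cross = 2.5·2.5 − 12.5·3 = -31.2500; (r_i+r_j)·cross = 15·-31.2500 = -468.7500
edge 2: (12.5,2.5)→(19.5,19)  cross = 12.5·19 − 19.5·2.5 = 188.7500; (r_i+r_j)·cross = 32·188.7500 = 6040.0000
edge 3: (19.5,19)→(14.5,32.5)  cross = 19.5·32.5 − 14.5·19 = 358.2500; (r_i+r_j)·cross = 34·358.2500 = 12180.5000
edge 4: (14.5,32.5)→(3.5,40)  cross = 14.5·40 − 3.5·32.5 = 466.2500; (r_i+r_j)·cross = 18·466.2500 = 8392.5000
edge 5: (3.5,40)→(1.5,24.5)  cross = 3.5·24.5 − 1.5·40 = 25.7500; (r_i+r_j)·cross = 5·25.7500 = 128.7500
Σcross = 951.0000 → A = |Σcross|/2 = 475.5000 mm²
Σ(r_i+r_j)·cross = 26046.0000 → first moment M = |Σ|/6 = 4341.0000
R_c = M/A = 4341.0000/475.5000 = 9.1293 mm
θ = 303° = 5.288348 rad
V = θ·R_c·A = 5.288348·9.1293·475.5000 = 22956.717 mm³

Volume = 22956.717 mm³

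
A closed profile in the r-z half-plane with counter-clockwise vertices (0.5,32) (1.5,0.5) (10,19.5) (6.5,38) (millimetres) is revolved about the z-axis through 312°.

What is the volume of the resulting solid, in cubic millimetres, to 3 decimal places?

Profile (r,z), 4 vertices: (0.5,32) (1.5,0.5) (10,19.5) (6.5,38)
edge 0: (0.5,32)→(1.5,0.5)  cross = 0.5·0.5 − 1.5·32 = -47.7500; (r_i+r_j)·cross = 2·-47.7500 = -95.5000
edge 1: (1.5,0.5)→(10,19.5)  cross = 1.5·19.5 − 10·0.5 = 24.2500; (r_i+r_j)·cross = 11.5·24.2500 = 278.8750
edge 2: (10,19.5)→(6.5,38)  cross = 10·38 − 6.5·19.5 = 253.2500; (r_i+r_j)·cross = 16.5·253.2500 = 4178.6250
edge 3: (6.5,38)→(0.5,32)  cross = 6.5·32 − 0.5·38 = 189.0000; (r_i+r_j)·cross = 7·189.0000 = 1323.0000
Σcross = 418.7500 → A = |Σcross|/2 = 209.3750 mm²
Σ(r_i+r_j)·cross = 5685.0000 → first moment M = |Σ|/6 = 947.5000
R_c = M/A = 947.5000/209.3750 = 4.5254 mm
θ = 312° = 5.445427 rad
V = θ·R_c·A = 5.445427·4.5254·209.3750 = 5159.542 mm³

Volume = 5159.542 mm³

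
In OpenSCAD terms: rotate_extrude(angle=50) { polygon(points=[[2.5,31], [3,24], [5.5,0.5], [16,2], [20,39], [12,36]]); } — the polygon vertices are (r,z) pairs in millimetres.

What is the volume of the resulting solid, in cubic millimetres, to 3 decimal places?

Profile (r,z), 6 vertices: (2.5,31) (3,24) (5.5,0.5) (16,2) (20,39) (12,36)
edge 0: (2.5,31)→(3,24)  cross = 2.5·24 − 3·31 = -33.0000; (r_i+r_j)·cross = 5.5·-33.0000 = -181.5000
edge 1: (3,24)→(5.5,0.5)  cross = 3·0.5 − 5.5·24 = -130.5000; (r_i+r_j)·cross = 8.5·-130.5000 = -1109.2500
edge 2: (5.5,0.5)→(16,2)  cross = 5.5·2 − 16·0.5 = 3.0000; (r_i+r_j)·cross = 21.5·3.0000 = 64.5000
edge 3: (16,2)→(20,39)  cross = 16·39 − 20·2 = 584.0000; (r_i+r_j)·cross = 36·584.0000 = 21024.0000
edge 4: (20,39)→(12,36)  cross = 20·36 − 12·39 = 252.0000; (r_i+r_j)·cross = 32·252.0000 = 8064.0000
edge 5: (12,36)→(2.5,31)  cross = 12·31 − 2.5·36 = 282.0000; (r_i+r_j)·cross = 14.5·282.0000 = 4089.0000
Σcross = 957.5000 → A = |Σcross|/2 = 478.7500 mm²
Σ(r_i+r_j)·cross = 31950.7500 → first moment M = |Σ|/6 = 5325.1250
R_c = M/A = 5325.1250/478.7500 = 11.1230 mm
θ = 50° = 0.872665 rad
V = θ·R_c·A = 0.872665·11.1230·478.7500 = 4647.048 mm³

Volume = 4647.048 mm³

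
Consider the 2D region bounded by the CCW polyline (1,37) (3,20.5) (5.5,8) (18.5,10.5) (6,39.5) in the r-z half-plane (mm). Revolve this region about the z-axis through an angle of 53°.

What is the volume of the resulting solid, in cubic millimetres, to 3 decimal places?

Profile (r,z), 5 vertices: (1,37) (3,20.5) (5.5,8) (18.5,10.5) (6,39.5)
edge 0: (1,37)→(3,20.5)  cross = 1·20.5 − 3·37 = -90.5000; (r_i+r_j)·cross = 4·-90.5000 = -362.0000
edge 1: (3,20.5)→(5.5,8)  cross = 3·8 − 5.5·20.5 = -88.7500; (r_i+r_j)·cross = 8.5·-88.7500 = -754.3750
edge 2: (5.5,8)→(18.5,10.5)  cross = 5.5·10.5 − 18.5·8 = -90.2500; (r_i+r_j)·cross = 24·-90.2500 = -2166.0000
edge 3: (18.5,10.5)→(6,39.5)  cross = 18.5·39.5 − 6·10.5 = 667.7500; (r_i+r_j)·cross = 24.5·667.7500 = 16359.8750
edge 4: (6,39.5)→(1,37)  cross = 6·37 − 1·39.5 = 182.5000; (r_i+r_j)·cross = 7·182.5000 = 1277.5000
Σcross = 580.7500 → A = |Σcross|/2 = 290.3750 mm²
Σ(r_i+r_j)·cross = 14355.0000 → first moment M = |Σ|/6 = 2392.5000
R_c = M/A = 2392.5000/290.3750 = 8.2393 mm
θ = 53° = 0.925025 rad
V = θ·R_c·A = 0.925025·8.2393·290.3750 = 2213.121 mm³

Volume = 2213.121 mm³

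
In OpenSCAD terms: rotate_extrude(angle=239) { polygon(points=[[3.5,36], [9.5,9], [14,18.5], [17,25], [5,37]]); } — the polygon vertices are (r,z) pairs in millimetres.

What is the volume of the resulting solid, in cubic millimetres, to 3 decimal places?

Volume = 6778.683 mm³

Profile (r,z), 5 vertices: (3.5,36) (9.5,9) (14,18.5) (17,25) (5,37)
edge 0: (3.5,36)→(9.5,9)  cross = 3.5·9 − 9.5·36 = -310.5000; (r_i+r_j)·cross = 13·-310.5000 = -4036.5000
edge 1: (9.5,9)→(14,18.5)  cross = 9.5·18.5 − 14·9 = 49.7500; (r_i+r_j)·cross = 23.5·49.7500 = 1169.1250
edge 2: (14,18.5)→(17,25)  cross = 14·25 − 17·18.5 = 35.5000; (r_i+r_j)·cross = 31·35.5000 = 1100.5000
edge 3: (17,25)→(5,37)  cross = 17·37 − 5·25 = 504.0000; (r_i+r_j)·cross = 22·504.0000 = 11088.0000
edge 4: (5,37)→(3.5,36)  cross = 5·36 − 3.5·37 = 50.5000; (r_i+r_j)·cross = 8.5·50.5000 = 429.2500
Σcross = 329.2500 → A = |Σcross|/2 = 164.6250 mm²
Σ(r_i+r_j)·cross = 9750.3750 → first moment M = |Σ|/6 = 1625.0625
R_c = M/A = 1625.0625/164.6250 = 9.8713 mm
θ = 239° = 4.171337 rad
V = θ·R_c·A = 4.171337·9.8713·164.6250 = 6778.683 mm³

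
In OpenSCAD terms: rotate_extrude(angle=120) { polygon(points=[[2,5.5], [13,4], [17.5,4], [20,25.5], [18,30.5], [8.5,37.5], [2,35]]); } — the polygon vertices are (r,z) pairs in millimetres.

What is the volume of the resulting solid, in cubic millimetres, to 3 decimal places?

Volume = 10851.934 mm³

Profile (r,z), 7 vertices: (2,5.5) (13,4) (17.5,4) (20,25.5) (18,30.5) (8.5,37.5) (2,35)
edge 0: (2,5.5)→(13,4)  cross = 2·4 − 13·5.5 = -63.5000; (r_i+r_j)·cross = 15·-63.5000 = -952.5000
edge 1: (13,4)→(17.5,4)  cross = 13·4 − 17.5·4 = -18.0000; (r_i+r_j)·cross = 30.5·-18.0000 = -549.0000
edge 2: (17.5,4)→(20,25.5)  cross = 17.5·25.5 − 20·4 = 366.2500; (r_i+r_j)·cross = 37.5·366.2500 = 13734.3750
edge 3: (20,25.5)→(18,30.5)  cross = 20·30.5 − 18·25.5 = 151.0000; (r_i+r_j)·cross = 38·151.0000 = 5738.0000
edge 4: (18,30.5)→(8.5,37.5)  cross = 18·37.5 − 8.5·30.5 = 415.7500; (r_i+r_j)·cross = 26.5·415.7500 = 11017.3750
edge 5: (8.5,37.5)→(2,35)  cross = 8.5·35 − 2·37.5 = 222.5000; (r_i+r_j)·cross = 10.5·222.5000 = 2336.2500
edge 6: (2,35)→(2,5.5)  cross = 2·5.5 − 2·35 = -59.0000; (r_i+r_j)·cross = 4·-59.0000 = -236.0000
Σcross = 1015.0000 → A = |Σcross|/2 = 507.5000 mm²
Σ(r_i+r_j)·cross = 31088.5000 → first moment M = |Σ|/6 = 5181.4167
R_c = M/A = 5181.4167/507.5000 = 10.2097 mm
θ = 120° = 2.094395 rad
V = θ·R_c·A = 2.094395·10.2097·507.5000 = 10851.934 mm³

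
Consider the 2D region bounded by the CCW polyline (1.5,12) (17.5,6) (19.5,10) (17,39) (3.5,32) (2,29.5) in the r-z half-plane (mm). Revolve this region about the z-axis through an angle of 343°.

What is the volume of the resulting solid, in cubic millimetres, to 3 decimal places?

Profile (r,z), 6 vertices: (1.5,12) (17.5,6) (19.5,10) (17,39) (3.5,32) (2,29.5)
edge 0: (1.5,12)→(17.5,6)  cross = 1.5·6 − 17.5·12 = -201.0000; (r_i+r_j)·cross = 19·-201.0000 = -3819.0000
edge 1: (17.5,6)→(19.5,10)  cross = 17.5·10 − 19.5·6 = 58.0000; (r_i+r_j)·cross = 37·58.0000 = 2146.0000
edge 2: (19.5,10)→(17,39)  cross = 19.5·39 − 17·10 = 590.5000; (r_i+r_j)·cross = 36.5·590.5000 = 21553.2500
edge 3: (17,39)→(3.5,32)  cross = 17·32 − 3.5·39 = 407.5000; (r_i+r_j)·cross = 20.5·407.5000 = 8353.7500
edge 4: (3.5,32)→(2,29.5)  cross = 3.5·29.5 − 2·32 = 39.2500; (r_i+r_j)·cross = 5.5·39.2500 = 215.8750
edge 5: (2,29.5)→(1.5,12)  cross = 2·12 − 1.5·29.5 = -20.2500; (r_i+r_j)·cross = 3.5·-20.2500 = -70.8750
Σcross = 874.0000 → A = |Σcross|/2 = 437.0000 mm²
Σ(r_i+r_j)·cross = 28379.0000 → first moment M = |Σ|/6 = 4729.8333
R_c = M/A = 4729.8333/437.0000 = 10.8234 mm
θ = 343° = 5.986479 rad
V = θ·R_c·A = 5.986479·10.8234·437.0000 = 28315.050 mm³

Volume = 28315.050 mm³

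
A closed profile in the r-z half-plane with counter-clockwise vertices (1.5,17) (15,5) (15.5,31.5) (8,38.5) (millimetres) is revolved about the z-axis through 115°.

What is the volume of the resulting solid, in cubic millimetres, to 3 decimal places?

Volume = 5622.887 mm³

Profile (r,z), 4 vertices: (1.5,17) (15,5) (15.5,31.5) (8,38.5)
edge 0: (1.5,17)→(15,5)  cross = 1.5·5 − 15·17 = -247.5000; (r_i+r_j)·cross = 16.5·-247.5000 = -4083.7500
edge 1: (15,5)→(15.5,31.5)  cross = 15·31.5 − 15.5·5 = 395.0000; (r_i+r_j)·cross = 30.5·395.0000 = 12047.5000
edge 2: (15.5,31.5)→(8,38.5)  cross = 15.5·38.5 − 8·31.5 = 344.7500; (r_i+r_j)·cross = 23.5·344.7500 = 8101.6250
edge 3: (8,38.5)→(1.5,17)  cross = 8·17 − 1.5·38.5 = 78.2500; (r_i+r_j)·cross = 9.5·78.2500 = 743.3750
Σcross = 570.5000 → A = |Σcross|/2 = 285.2500 mm²
Σ(r_i+r_j)·cross = 16808.7500 → first moment M = |Σ|/6 = 2801.4583
R_c = M/A = 2801.4583/285.2500 = 9.8211 mm
θ = 115° = 2.007129 rad
V = θ·R_c·A = 2.007129·9.8211·285.2500 = 5622.887 mm³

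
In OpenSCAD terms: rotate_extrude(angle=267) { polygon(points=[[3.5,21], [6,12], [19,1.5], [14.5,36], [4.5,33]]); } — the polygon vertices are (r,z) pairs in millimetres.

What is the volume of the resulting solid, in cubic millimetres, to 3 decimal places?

Volume = 16898.722 mm³

Profile (r,z), 5 vertices: (3.5,21) (6,12) (19,1.5) (14.5,36) (4.5,33)
edge 0: (3.5,21)→(6,12)  cross = 3.5·12 − 6·21 = -84.0000; (r_i+r_j)·cross = 9.5·-84.0000 = -798.0000
edge 1: (6,12)→(19,1.5)  cross = 6·1.5 − 19·12 = -219.0000; (r_i+r_j)·cross = 25·-219.0000 = -5475.0000
edge 2: (19,1.5)→(14.5,36)  cross = 19·36 − 14.5·1.5 = 662.2500; (r_i+r_j)·cross = 33.5·662.2500 = 22185.3750
edge 3: (14.5,36)→(4.5,33)  cross = 14.5·33 − 4.5·36 = 316.5000; (r_i+r_j)·cross = 19·316.5000 = 6013.5000
edge 4: (4.5,33)→(3.5,21)  cross = 4.5·21 − 3.5·33 = -21.0000; (r_i+r_j)·cross = 8·-21.0000 = -168.0000
Σcross = 654.7500 → A = |Σcross|/2 = 327.3750 mm²
Σ(r_i+r_j)·cross = 21757.8750 → first moment M = |Σ|/6 = 3626.3125
R_c = M/A = 3626.3125/327.3750 = 11.0769 mm
θ = 267° = 4.660029 rad
V = θ·R_c·A = 4.660029·11.0769·327.3750 = 16898.722 mm³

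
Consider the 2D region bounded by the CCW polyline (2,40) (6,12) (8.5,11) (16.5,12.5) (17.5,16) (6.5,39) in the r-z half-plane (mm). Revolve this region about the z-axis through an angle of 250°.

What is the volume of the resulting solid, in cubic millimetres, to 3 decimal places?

Profile (r,z), 6 vertices: (2,40) (6,12) (8.5,11) (16.5,12.5) (17.5,16) (6.5,39)
edge 0: (2,40)→(6,12)  cross = 2·12 − 6·40 = -216.0000; (r_i+r_j)·cross = 8·-216.0000 = -1728.0000
edge 1: (6,12)→(8.5,11)  cross = 6·11 − 8.5·12 = -36.0000; (r_i+r_j)·cross = 14.5·-36.0000 = -522.0000
edge 2: (8.5,11)→(16.5,12.5)  cross = 8.5·12.5 − 16.5·11 = -75.2500; (r_i+r_j)·cross = 25·-75.2500 = -1881.2500
edge 3: (16.5,12.5)→(17.5,16)  cross = 16.5·16 − 17.5·12.5 = 45.2500; (r_i+r_j)·cross = 34·45.2500 = 1538.5000
edge 4: (17.5,16)→(6.5,39)  cross = 17.5·39 − 6.5·16 = 578.5000; (r_i+r_j)·cross = 24·578.5000 = 13884.0000
edge 5: (6.5,39)→(2,40)  cross = 6.5·40 − 2·39 = 182.0000; (r_i+r_j)·cross = 8.5·182.0000 = 1547.0000
Σcross = 478.5000 → A = |Σcross|/2 = 239.2500 mm²
Σ(r_i+r_j)·cross = 12838.2500 → first moment M = |Σ|/6 = 2139.7083
R_c = M/A = 2139.7083/239.2500 = 8.9434 mm
θ = 250° = 4.363323 rad
V = θ·R_c·A = 4.363323·8.9434·239.2500 = 9336.239 mm³

Volume = 9336.239 mm³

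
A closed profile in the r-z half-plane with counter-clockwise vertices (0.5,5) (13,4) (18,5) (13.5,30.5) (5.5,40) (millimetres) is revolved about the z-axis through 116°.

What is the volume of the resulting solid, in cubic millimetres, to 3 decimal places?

Volume = 7159.428 mm³

Profile (r,z), 5 vertices: (0.5,5) (13,4) (18,5) (13.5,30.5) (5.5,40)
edge 0: (0.5,5)→(13,4)  cross = 0.5·4 − 13·5 = -63.0000; (r_i+r_j)·cross = 13.5·-63.0000 = -850.5000
edge 1: (13,4)→(18,5)  cross = 13·5 − 18·4 = -7.0000; (r_i+r_j)·cross = 31·-7.0000 = -217.0000
edge 2: (18,5)→(13.5,30.5)  cross = 18·30.5 − 13.5·5 = 481.5000; (r_i+r_j)·cross = 31.5·481.5000 = 15167.2500
edge 3: (13.5,30.5)→(5.5,40)  cross = 13.5·40 − 5.5·30.5 = 372.2500; (r_i+r_j)·cross = 19·372.2500 = 7072.7500
edge 4: (5.5,40)→(0.5,5)  cross = 5.5·5 − 0.5·40 = 7.5000; (r_i+r_j)·cross = 6·7.5000 = 45.0000
Σcross = 791.2500 → A = |Σcross|/2 = 395.6250 mm²
Σ(r_i+r_j)·cross = 21217.5000 → first moment M = |Σ|/6 = 3536.2500
R_c = M/A = 3536.2500/395.6250 = 8.9384 mm
θ = 116° = 2.024582 rad
V = θ·R_c·A = 2.024582·8.9384·395.6250 = 7159.428 mm³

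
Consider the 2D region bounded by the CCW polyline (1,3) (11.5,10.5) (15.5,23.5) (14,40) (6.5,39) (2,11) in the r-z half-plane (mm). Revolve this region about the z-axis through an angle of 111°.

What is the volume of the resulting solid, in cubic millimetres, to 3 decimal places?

Profile (r,z), 6 vertices: (1,3) (11.5,10.5) (15.5,23.5) (14,40) (6.5,39) (2,11)
edge 0: (1,3)→(11.5,10.5)  cross = 1·10.5 − 11.5·3 = -24.0000; (r_i+r_j)·cross = 12.5·-24.0000 = -300.0000
edge 1: (11.5,10.5)→(15.5,23.5)  cross = 11.5·23.5 − 15.5·10.5 = 107.5000; (r_i+r_j)·cross = 27·107.5000 = 2902.5000
edge 2: (15.5,23.5)→(14,40)  cross = 15.5·40 − 14·23.5 = 291.0000; (r_i+r_j)·cross = 29.5·291.0000 = 8584.5000
edge 3: (14,40)→(6.5,39)  cross = 14·39 − 6.5·40 = 286.0000; (r_i+r_j)·cross = 20.5·286.0000 = 5863.0000
edge 4: (6.5,39)→(2,11)  cross = 6.5·11 − 2·39 = -6.5000; (r_i+r_j)·cross = 8.5·-6.5000 = -55.2500
edge 5: (2,11)→(1,3)  cross = 2·3 − 1·11 = -5.0000; (r_i+r_j)·cross = 3·-5.0000 = -15.0000
Σcross = 649.0000 → A = |Σcross|/2 = 324.5000 mm²
Σ(r_i+r_j)·cross = 16979.7500 → first moment M = |Σ|/6 = 2829.9583
R_c = M/A = 2829.9583/324.5000 = 8.7210 mm
θ = 111° = 1.937315 rad
V = θ·R_c·A = 1.937315·8.7210·324.5000 = 5482.522 mm³

Volume = 5482.522 mm³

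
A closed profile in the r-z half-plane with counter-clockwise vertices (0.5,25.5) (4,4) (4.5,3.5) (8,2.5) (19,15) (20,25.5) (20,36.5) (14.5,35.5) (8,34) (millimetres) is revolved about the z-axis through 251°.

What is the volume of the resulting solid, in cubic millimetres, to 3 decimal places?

Volume = 21748.730 mm³

Profile (r,z), 9 vertices: (0.5,25.5) (4,4) (4.5,3.5) (8,2.5) (19,15) (20,25.5) (20,36.5) (14.5,35.5) (8,34)
edge 0: (0.5,25.5)→(4,4)  cross = 0.5·4 − 4·25.5 = -100.0000; (r_i+r_j)·cross = 4.5·-100.0000 = -450.0000
edge 1: (4,4)→(4.5,3.5)  cross = 4·3.5 − 4.5·4 = -4.0000; (r_i+r_j)·cross = 8.5·-4.0000 = -34.0000
edge 2: (4.5,3.5)→(8,2.5)  cross = 4.5·2.5 − 8·3.5 = -16.7500; (r_i+r_j)·cross = 12.5·-16.7500 = -209.3750
edge 3: (8,2.5)→(19,15)  cross = 8·15 − 19·2.5 = 72.5000; (r_i+r_j)·cross = 27·72.5000 = 1957.5000
edge 4: (19,15)→(20,25.5)  cross = 19·25.5 − 20·15 = 184.5000; (r_i+r_j)·cross = 39·184.5000 = 7195.5000
edge 5: (20,25.5)→(20,36.5)  cross = 20·36.5 − 20·25.5 = 220.0000; (r_i+r_j)·cross = 40·220.0000 = 8800.0000
edge 6: (20,36.5)→(14.5,35.5)  cross = 20·35.5 − 14.5·36.5 = 180.7500; (r_i+r_j)·cross = 34.5·180.7500 = 6235.8750
edge 7: (14.5,35.5)→(8,34)  cross = 14.5·34 − 8·35.5 = 209.0000; (r_i+r_j)·cross = 22.5·209.0000 = 4702.5000
edge 8: (8,34)→(0.5,25.5)  cross = 8·25.5 − 0.5·34 = 187.0000; (r_i+r_j)·cross = 8.5·187.0000 = 1589.5000
Σcross = 933.0000 → A = |Σcross|/2 = 466.5000 mm²
Σ(r_i+r_j)·cross = 29787.5000 → first moment M = |Σ|/6 = 4964.5833
R_c = M/A = 4964.5833/466.5000 = 10.6422 mm
θ = 251° = 4.380776 rad
V = θ·R_c·A = 4.380776·10.6422·466.5000 = 21748.730 mm³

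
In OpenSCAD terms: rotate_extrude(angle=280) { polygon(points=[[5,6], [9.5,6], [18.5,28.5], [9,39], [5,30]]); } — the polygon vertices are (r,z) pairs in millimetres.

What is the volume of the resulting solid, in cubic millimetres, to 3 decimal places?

Profile (r,z), 5 vertices: (5,6) (9.5,6) (18.5,28.5) (9,39) (5,30)
edge 0: (5,6)→(9.5,6)  cross = 5·6 − 9.5·6 = -27.0000; (r_i+r_j)·cross = 14.5·-27.0000 = -391.5000
edge 1: (9.5,6)→(18.5,28.5)  cross = 9.5·28.5 − 18.5·6 = 159.7500; (r_i+r_j)·cross = 28·159.7500 = 4473.0000
edge 2: (18.5,28.5)→(9,39)  cross = 18.5·39 − 9·28.5 = 465.0000; (r_i+r_j)·cross = 27.5·465.0000 = 12787.5000
edge 3: (9,39)→(5,30)  cross = 9·30 − 5·39 = 75.0000; (r_i+r_j)·cross = 14·75.0000 = 1050.0000
edge 4: (5,30)→(5,6)  cross = 5·6 − 5·30 = -120.0000; (r_i+r_j)·cross = 10·-120.0000 = -1200.0000
Σcross = 552.7500 → A = |Σcross|/2 = 276.3750 mm²
Σ(r_i+r_j)·cross = 16719.0000 → first moment M = |Σ|/6 = 2786.5000
R_c = M/A = 2786.5000/276.3750 = 10.0823 mm
θ = 280° = 4.886922 rad
V = θ·R_c·A = 4.886922·10.0823·276.3750 = 13617.408 mm³

Volume = 13617.408 mm³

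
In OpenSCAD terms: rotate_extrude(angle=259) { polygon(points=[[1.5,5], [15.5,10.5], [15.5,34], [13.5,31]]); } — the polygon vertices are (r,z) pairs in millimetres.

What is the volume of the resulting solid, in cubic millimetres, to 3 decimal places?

Profile (r,z), 4 vertices: (1.5,5) (15.5,10.5) (15.5,34) (13.5,31)
edge 0: (1.5,5)→(15.5,10.5)  cross = 1.5·10.5 − 15.5·5 = -61.7500; (r_i+r_j)·cross = 17·-61.7500 = -1049.7500
edge 1: (15.5,10.5)→(15.5,34)  cross = 15.5·34 − 15.5·10.5 = 364.2500; (r_i+r_j)·cross = 31·364.2500 = 11291.7500
edge 2: (15.5,34)→(13.5,31)  cross = 15.5·31 − 13.5·34 = 21.5000; (r_i+r_j)·cross = 29·21.5000 = 623.5000
edge 3: (13.5,31)→(1.5,5)  cross = 13.5·5 − 1.5·31 = 21.0000; (r_i+r_j)·cross = 15·21.0000 = 315.0000
Σcross = 345.0000 → A = |Σcross|/2 = 172.5000 mm²
Σ(r_i+r_j)·cross = 11180.5000 → first moment M = |Σ|/6 = 1863.4167
R_c = M/A = 1863.4167/172.5000 = 10.8024 mm
θ = 259° = 4.520403 rad
V = θ·R_c·A = 4.520403·10.8024·172.5000 = 8423.394 mm³

Volume = 8423.394 mm³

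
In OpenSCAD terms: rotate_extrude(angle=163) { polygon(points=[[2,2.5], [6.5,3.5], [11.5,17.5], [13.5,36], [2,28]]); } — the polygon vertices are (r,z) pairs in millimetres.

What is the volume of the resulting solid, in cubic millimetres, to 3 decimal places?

Profile (r,z), 5 vertices: (2,2.5) (6.5,3.5) (11.5,17.5) (13.5,36) (2,28)
edge 0: (2,2.5)→(6.5,3.5)  cross = 2·3.5 − 6.5·2.5 = -9.2500; (r_i+r_j)·cross = 8.5·-9.2500 = -78.6250
edge 1: (6.5,3.5)→(11.5,17.5)  cross = 6.5·17.5 − 11.5·3.5 = 73.5000; (r_i+r_j)·cross = 18·73.5000 = 1323.0000
edge 2: (11.5,17.5)→(13.5,36)  cross = 11.5·36 − 13.5·17.5 = 177.7500; (r_i+r_j)·cross = 25·177.7500 = 4443.7500
edge 3: (13.5,36)→(2,28)  cross = 13.5·28 − 2·36 = 306.0000; (r_i+r_j)·cross = 15.5·306.0000 = 4743.0000
edge 4: (2,28)→(2,2.5)  cross = 2·2.5 − 2·28 = -51.0000; (r_i+r_j)·cross = 4·-51.0000 = -204.0000
Σcross = 497.0000 → A = |Σcross|/2 = 248.5000 mm²
Σ(r_i+r_j)·cross = 10227.1250 → first moment M = |Σ|/6 = 1704.5208
R_c = M/A = 1704.5208/248.5000 = 6.8592 mm
θ = 163° = 2.844887 rad
V = θ·R_c·A = 2.844887·6.8592·248.5000 = 4849.169 mm³

Volume = 4849.169 mm³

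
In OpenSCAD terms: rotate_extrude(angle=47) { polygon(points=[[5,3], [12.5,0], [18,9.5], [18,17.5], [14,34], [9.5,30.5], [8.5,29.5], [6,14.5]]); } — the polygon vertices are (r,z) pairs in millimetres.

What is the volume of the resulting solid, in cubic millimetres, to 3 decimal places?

Volume = 2917.106 mm³

Profile (r,z), 8 vertices: (5,3) (12.5,0) (18,9.5) (18,17.5) (14,34) (9.5,30.5) (8.5,29.5) (6,14.5)
edge 0: (5,3)→(12.5,0)  cross = 5·0 − 12.5·3 = -37.5000; (r_i+r_j)·cross = 17.5·-37.5000 = -656.2500
edge 1: (12.5,0)→(18,9.5)  cross = 12.5·9.5 − 18·0 = 118.7500; (r_i+r_j)·cross = 30.5·118.7500 = 3621.8750
edge 2: (18,9.5)→(18,17.5)  cross = 18·17.5 − 18·9.5 = 144.0000; (r_i+r_j)·cross = 36·144.0000 = 5184.0000
edge 3: (18,17.5)→(14,34)  cross = 18·34 − 14·17.5 = 367.0000; (r_i+r_j)·cross = 32·367.0000 = 11744.0000
edge 4: (14,34)→(9.5,30.5)  cross = 14·30.5 − 9.5·34 = 104.0000; (r_i+r_j)·cross = 23.5·104.0000 = 2444.0000
edge 5: (9.5,30.5)→(8.5,29.5)  cross = 9.5·29.5 − 8.5·30.5 = 21.0000; (r_i+r_j)·cross = 18·21.0000 = 378.0000
edge 6: (8.5,29.5)→(6,14.5)  cross = 8.5·14.5 − 6·29.5 = -53.7500; (r_i+r_j)·cross = 14.5·-53.7500 = -779.3750
edge 7: (6,14.5)→(5,3)  cross = 6·3 − 5·14.5 = -54.5000; (r_i+r_j)·cross = 11·-54.5000 = -599.5000
Σcross = 609.0000 → A = |Σcross|/2 = 304.5000 mm²
Σ(r_i+r_j)·cross = 21336.7500 → first moment M = |Σ|/6 = 3556.1250
R_c = M/A = 3556.1250/304.5000 = 11.6786 mm
θ = 47° = 0.820305 rad
V = θ·R_c·A = 0.820305·11.6786·304.5000 = 2917.106 mm³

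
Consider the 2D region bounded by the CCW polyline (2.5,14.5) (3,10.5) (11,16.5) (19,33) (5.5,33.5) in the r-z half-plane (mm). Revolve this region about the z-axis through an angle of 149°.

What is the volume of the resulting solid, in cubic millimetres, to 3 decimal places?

Volume = 5019.748 mm³

Profile (r,z), 5 vertices: (2.5,14.5) (3,10.5) (11,16.5) (19,33) (5.5,33.5)
edge 0: (2.5,14.5)→(3,10.5)  cross = 2.5·10.5 − 3·14.5 = -17.2500; (r_i+r_j)·cross = 5.5·-17.2500 = -94.8750
edge 1: (3,10.5)→(11,16.5)  cross = 3·16.5 − 11·10.5 = -66.0000; (r_i+r_j)·cross = 14·-66.0000 = -924.0000
edge 2: (11,16.5)→(19,33)  cross = 11·33 − 19·16.5 = 49.5000; (r_i+r_j)·cross = 30·49.5000 = 1485.0000
edge 3: (19,33)→(5.5,33.5)  cross = 19·33.5 − 5.5·33 = 455.0000; (r_i+r_j)·cross = 24.5·455.0000 = 11147.5000
edge 4: (5.5,33.5)→(2.5,14.5)  cross = 5.5·14.5 − 2.5·33.5 = -4.0000; (r_i+r_j)·cross = 8·-4.0000 = -32.0000
Σcross = 417.2500 → A = |Σcross|/2 = 208.6250 mm²
Σ(r_i+r_j)·cross = 11581.6250 → first moment M = |Σ|/6 = 1930.2708
R_c = M/A = 1930.2708/208.6250 = 9.2523 mm
θ = 149° = 2.600541 rad
V = θ·R_c·A = 2.600541·9.2523·208.6250 = 5019.748 mm³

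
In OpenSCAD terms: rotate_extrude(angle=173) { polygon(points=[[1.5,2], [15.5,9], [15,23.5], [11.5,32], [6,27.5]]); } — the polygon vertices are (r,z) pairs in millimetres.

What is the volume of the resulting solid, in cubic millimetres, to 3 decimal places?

Volume = 7149.986 mm³

Profile (r,z), 5 vertices: (1.5,2) (15.5,9) (15,23.5) (11.5,32) (6,27.5)
edge 0: (1.5,2)→(15.5,9)  cross = 1.5·9 − 15.5·2 = -17.5000; (r_i+r_j)·cross = 17·-17.5000 = -297.5000
edge 1: (15.5,9)→(15,23.5)  cross = 15.5·23.5 − 15·9 = 229.2500; (r_i+r_j)·cross = 30.5·229.2500 = 6992.1250
edge 2: (15,23.5)→(11.5,32)  cross = 15·32 − 11.5·23.5 = 209.7500; (r_i+r_j)·cross = 26.5·209.7500 = 5558.3750
edge 3: (11.5,32)→(6,27.5)  cross = 11.5·27.5 − 6·32 = 124.2500; (r_i+r_j)·cross = 17.5·124.2500 = 2174.3750
edge 4: (6,27.5)→(1.5,2)  cross = 6·2 − 1.5·27.5 = -29.2500; (r_i+r_j)·cross = 7.5·-29.2500 = -219.3750
Σcross = 516.5000 → A = |Σcross|/2 = 258.2500 mm²
Σ(r_i+r_j)·cross = 14208.0000 → first moment M = |Σ|/6 = 2368.0000
R_c = M/A = 2368.0000/258.2500 = 9.1694 mm
θ = 173° = 3.019420 rad
V = θ·R_c·A = 3.019420·9.1694·258.2500 = 7149.986 mm³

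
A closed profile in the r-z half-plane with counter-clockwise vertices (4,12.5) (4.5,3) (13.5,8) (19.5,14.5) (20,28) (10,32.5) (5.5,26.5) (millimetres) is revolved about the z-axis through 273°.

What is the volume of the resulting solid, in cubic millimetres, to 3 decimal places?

Profile (r,z), 7 vertices: (4,12.5) (4.5,3) (13.5,8) (19.5,14.5) (20,28) (10,32.5) (5.5,26.5)
edge 0: (4,12.5)→(4.5,3)  cross = 4·3 − 4.5·12.5 = -44.2500; (r_i+r_j)·cross = 8.5·-44.2500 = -376.1250
edge 1: (4.5,3)→(13.5,8)  cross = 4.5·8 − 13.5·3 = -4.5000; (r_i+r_j)·cross = 18·-4.5000 = -81.0000
edge 2: (13.5,8)→(19.5,14.5)  cross = 13.5·14.5 − 19.5·8 = 39.7500; (r_i+r_j)·cross = 33·39.7500 = 1311.7500
edge 3: (19.5,14.5)→(20,28)  cross = 19.5·28 − 20·14.5 = 256.0000; (r_i+r_j)·cross = 39.5·256.0000 = 10112.0000
edge 4: (20,28)→(10,32.5)  cross = 20·32.5 − 10·28 = 370.0000; (r_i+r_j)·cross = 30·370.0000 = 11100.0000
edge 5: (10,32.5)→(5.5,26.5)  cross = 10·26.5 − 5.5·32.5 = 86.2500; (r_i+r_j)·cross = 15.5·86.2500 = 1336.8750
edge 6: (5.5,26.5)→(4,12.5)  cross = 5.5·12.5 − 4·26.5 = -37.2500; (r_i+r_j)·cross = 9.5·-37.2500 = -353.8750
Σcross = 666.0000 → A = |Σcross|/2 = 333.0000 mm²
Σ(r_i+r_j)·cross = 23049.6250 → first moment M = |Σ|/6 = 3841.6042
R_c = M/A = 3841.6042/333.0000 = 11.5363 mm
θ = 273° = 4.764749 rad
V = θ·R_c·A = 4.764749·11.5363·333.0000 = 18304.279 mm³

Volume = 18304.279 mm³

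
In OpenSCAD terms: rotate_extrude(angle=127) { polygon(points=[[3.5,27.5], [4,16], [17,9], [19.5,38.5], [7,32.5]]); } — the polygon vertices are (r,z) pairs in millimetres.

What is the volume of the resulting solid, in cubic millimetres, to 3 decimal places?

Volume = 8349.812 mm³

Profile (r,z), 5 vertices: (3.5,27.5) (4,16) (17,9) (19.5,38.5) (7,32.5)
edge 0: (3.5,27.5)→(4,16)  cross = 3.5·16 − 4·27.5 = -54.0000; (r_i+r_j)·cross = 7.5·-54.0000 = -405.0000
edge 1: (4,16)→(17,9)  cross = 4·9 − 17·16 = -236.0000; (r_i+r_j)·cross = 21·-236.0000 = -4956.0000
edge 2: (17,9)→(19.5,38.5)  cross = 17·38.5 − 19.5·9 = 479.0000; (r_i+r_j)·cross = 36.5·479.0000 = 17483.5000
edge 3: (19.5,38.5)→(7,32.5)  cross = 19.5·32.5 − 7·38.5 = 364.2500; (r_i+r_j)·cross = 26.5·364.2500 = 9652.6250
edge 4: (7,32.5)→(3.5,27.5)  cross = 7·27.5 − 3.5·32.5 = 78.7500; (r_i+r_j)·cross = 10.5·78.7500 = 826.8750
Σcross = 632.0000 → A = |Σcross|/2 = 316.0000 mm²
Σ(r_i+r_j)·cross = 22602.0000 → first moment M = |Σ|/6 = 3767.0000
R_c = M/A = 3767.0000/316.0000 = 11.9209 mm
θ = 127° = 2.216568 rad
V = θ·R_c·A = 2.216568·11.9209·316.0000 = 8349.812 mm³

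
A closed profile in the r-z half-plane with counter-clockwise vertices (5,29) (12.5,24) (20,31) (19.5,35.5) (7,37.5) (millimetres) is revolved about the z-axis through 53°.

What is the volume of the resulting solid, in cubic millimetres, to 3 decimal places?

Volume = 1525.693 mm³

Profile (r,z), 5 vertices: (5,29) (12.5,24) (20,31) (19.5,35.5) (7,37.5)
edge 0: (5,29)→(12.5,24)  cross = 5·24 − 12.5·29 = -242.5000; (r_i+r_j)·cross = 17.5·-242.5000 = -4243.7500
edge 1: (12.5,24)→(20,31)  cross = 12.5·31 − 20·24 = -92.5000; (r_i+r_j)·cross = 32.5·-92.5000 = -3006.2500
edge 2: (20,31)→(19.5,35.5)  cross = 20·35.5 − 19.5·31 = 105.5000; (r_i+r_j)·cross = 39.5·105.5000 = 4167.2500
edge 3: (19.5,35.5)→(7,37.5)  cross = 19.5·37.5 − 7·35.5 = 482.7500; (r_i+r_j)·cross = 26.5·482.7500 = 12792.8750
edge 4: (7,37.5)→(5,29)  cross = 7·29 − 5·37.5 = 15.5000; (r_i+r_j)·cross = 12·15.5000 = 186.0000
Σcross = 268.7500 → A = |Σcross|/2 = 134.3750 mm²
Σ(r_i+r_j)·cross = 9896.1250 → first moment M = |Σ|/6 = 1649.3542
R_c = M/A = 1649.3542/134.3750 = 12.2743 mm
θ = 53° = 0.925025 rad
V = θ·R_c·A = 0.925025·12.2743·134.3750 = 1525.693 mm³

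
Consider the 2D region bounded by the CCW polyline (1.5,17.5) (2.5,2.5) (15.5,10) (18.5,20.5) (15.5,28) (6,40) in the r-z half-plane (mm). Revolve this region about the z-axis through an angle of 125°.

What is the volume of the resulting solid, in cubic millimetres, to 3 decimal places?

Volume = 7624.907 mm³

Profile (r,z), 6 vertices: (1.5,17.5) (2.5,2.5) (15.5,10) (18.5,20.5) (15.5,28) (6,40)
edge 0: (1.5,17.5)→(2.5,2.5)  cross = 1.5·2.5 − 2.5·17.5 = -40.0000; (r_i+r_j)·cross = 4·-40.0000 = -160.0000
edge 1: (2.5,2.5)→(15.5,10)  cross = 2.5·10 − 15.5·2.5 = -13.7500; (r_i+r_j)·cross = 18·-13.7500 = -247.5000
edge 2: (15.5,10)→(18.5,20.5)  cross = 15.5·20.5 − 18.5·10 = 132.7500; (r_i+r_j)·cross = 34·132.7500 = 4513.5000
edge 3: (18.5,20.5)→(15.5,28)  cross = 18.5·28 − 15.5·20.5 = 200.2500; (r_i+r_j)·cross = 34·200.2500 = 6808.5000
edge 4: (15.5,28)→(6,40)  cross = 15.5·40 − 6·28 = 452.0000; (r_i+r_j)·cross = 21.5·452.0000 = 9718.0000
edge 5: (6,40)→(1.5,17.5)  cross = 6·17.5 − 1.5·40 = 45.0000; (r_i+r_j)·cross = 7.5·45.0000 = 337.5000
Σcross = 776.2500 → A = |Σcross|/2 = 388.1250 mm²
Σ(r_i+r_j)·cross = 20970.0000 → first moment M = |Σ|/6 = 3495.0000
R_c = M/A = 3495.0000/388.1250 = 9.0048 mm
θ = 125° = 2.181662 rad
V = θ·R_c·A = 2.181662·9.0048·388.1250 = 7624.907 mm³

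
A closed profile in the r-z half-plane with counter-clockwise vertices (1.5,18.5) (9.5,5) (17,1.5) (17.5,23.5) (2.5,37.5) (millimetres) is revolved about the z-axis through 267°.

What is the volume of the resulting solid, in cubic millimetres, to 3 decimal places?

Profile (r,z), 5 vertices: (1.5,18.5) (9.5,5) (17,1.5) (17.5,23.5) (2.5,37.5)
edge 0: (1.5,18.5)→(9.5,5)  cross = 1.5·5 − 9.5·18.5 = -168.2500; (r_i+r_j)·cross = 11·-168.2500 = -1850.7500
edge 1: (9.5,5)→(17,1.5)  cross = 9.5·1.5 − 17·5 = -70.7500; (r_i+r_j)·cross = 26.5·-70.7500 = -1874.8750
edge 2: (17,1.5)→(17.5,23.5)  cross = 17·23.5 − 17.5·1.5 = 373.2500; (r_i+r_j)·cross = 34.5·373.2500 = 12877.1250
edge 3: (17.5,23.5)→(2.5,37.5)  cross = 17.5·37.5 − 2.5·23.5 = 597.5000; (r_i+r_j)·cross = 20·597.5000 = 11950.0000
edge 4: (2.5,37.5)→(1.5,18.5)  cross = 2.5·18.5 − 1.5·37.5 = -10.0000; (r_i+r_j)·cross = 4·-10.0000 = -40.0000
Σcross = 721.7500 → A = |Σcross|/2 = 360.8750 mm²
Σ(r_i+r_j)·cross = 21061.5000 → first moment M = |Σ|/6 = 3510.2500
R_c = M/A = 3510.2500/360.8750 = 9.7271 mm
θ = 267° = 4.660029 rad
V = θ·R_c·A = 4.660029·9.7271·360.8750 = 16357.867 mm³

Volume = 16357.867 mm³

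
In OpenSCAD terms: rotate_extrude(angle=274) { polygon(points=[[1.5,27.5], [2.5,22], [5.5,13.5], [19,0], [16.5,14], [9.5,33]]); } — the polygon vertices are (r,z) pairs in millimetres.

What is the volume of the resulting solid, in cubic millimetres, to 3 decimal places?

Profile (r,z), 6 vertices: (1.5,27.5) (2.5,22) (5.5,13.5) (19,0) (16.5,14) (9.5,33)
edge 0: (1.5,27.5)→(2.5,22)  cross = 1.5·22 − 2.5·27.5 = -35.7500; (r_i+r_j)·cross = 4·-35.7500 = -143.0000
edge 1: (2.5,22)→(5.5,13.5)  cross = 2.5·13.5 − 5.5·22 = -87.2500; (r_i+r_j)·cross = 8·-87.2500 = -698.0000
edge 2: (5.5,13.5)→(19,0)  cross = 5.5·0 − 19·13.5 = -256.5000; (r_i+r_j)·cross = 24.5·-256.5000 = -6284.2500
edge 3: (19,0)→(16.5,14)  cross = 19·14 − 16.5·0 = 266.0000; (r_i+r_j)·cross = 35.5·266.0000 = 9443.0000
edge 4: (16.5,14)→(9.5,33)  cross = 16.5·33 − 9.5·14 = 411.5000; (r_i+r_j)·cross = 26·411.5000 = 10699.0000
edge 5: (9.5,33)→(1.5,27.5)  cross = 9.5·27.5 − 1.5·33 = 211.7500; (r_i+r_j)·cross = 11·211.7500 = 2329.2500
Σcross = 509.7500 → A = |Σcross|/2 = 254.8750 mm²
Σ(r_i+r_j)·cross = 15346.0000 → first moment M = |Σ|/6 = 2557.6667
R_c = M/A = 2557.6667/254.8750 = 10.0350 mm
θ = 274° = 4.782202 rad
V = θ·R_c·A = 4.782202·10.0350·254.8750 = 12231.279 mm³

Volume = 12231.279 mm³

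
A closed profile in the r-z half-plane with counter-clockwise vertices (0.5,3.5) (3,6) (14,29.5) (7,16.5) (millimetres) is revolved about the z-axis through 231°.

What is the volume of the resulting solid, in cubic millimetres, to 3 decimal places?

Volume = 461.379 mm³

Profile (r,z), 4 vertices: (0.5,3.5) (3,6) (14,29.5) (7,16.5)
edge 0: (0.5,3.5)→(3,6)  cross = 0.5·6 − 3·3.5 = -7.5000; (r_i+r_j)·cross = 3.5·-7.5000 = -26.2500
edge 1: (3,6)→(14,29.5)  cross = 3·29.5 − 14·6 = 4.5000; (r_i+r_j)·cross = 17·4.5000 = 76.5000
edge 2: (14,29.5)→(7,16.5)  cross = 14·16.5 − 7·29.5 = 24.5000; (r_i+r_j)·cross = 21·24.5000 = 514.5000
edge 3: (7,16.5)→(0.5,3.5)  cross = 7·3.5 − 0.5·16.5 = 16.2500; (r_i+r_j)·cross = 7.5·16.2500 = 121.8750
Σcross = 37.7500 → A = |Σcross|/2 = 18.8750 mm²
Σ(r_i+r_j)·cross = 686.6250 → first moment M = |Σ|/6 = 114.4375
R_c = M/A = 114.4375/18.8750 = 6.0629 mm
θ = 231° = 4.031711 rad
V = θ·R_c·A = 4.031711·6.0629·18.8750 = 461.379 mm³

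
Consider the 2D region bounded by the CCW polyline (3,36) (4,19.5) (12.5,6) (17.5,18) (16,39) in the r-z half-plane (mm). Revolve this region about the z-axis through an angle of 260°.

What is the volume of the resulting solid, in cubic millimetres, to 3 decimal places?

Profile (r,z), 5 vertices: (3,36) (4,19.5) (12.5,6) (17.5,18) (16,39)
edge 0: (3,36)→(4,19.5)  cross = 3·19.5 − 4·36 = -85.5000; (r_i+r_j)·cross = 7·-85.5000 = -598.5000
edge 1: (4,19.5)→(12.5,6)  cross = 4·6 − 12.5·19.5 = -219.7500; (r_i+r_j)·cross = 16.5·-219.7500 = -3625.8750
edge 2: (12.5,6)→(17.5,18)  cross = 12.5·18 − 17.5·6 = 120.0000; (r_i+r_j)·cross = 30·120.0000 = 3600.0000
edge 3: (17.5,18)→(16,39)  cross = 17.5·39 − 16·18 = 394.5000; (r_i+r_j)·cross = 33.5·394.5000 = 13215.7500
edge 4: (16,39)→(3,36)  cross = 16·36 − 3·39 = 459.0000; (r_i+r_j)·cross = 19·459.0000 = 8721.0000
Σcross = 668.2500 → A = |Σcross|/2 = 334.1250 mm²
Σ(r_i+r_j)·cross = 21312.3750 → first moment M = |Σ|/6 = 3552.0625
R_c = M/A = 3552.0625/334.1250 = 10.6309 mm
θ = 260° = 4.537856 rad
V = θ·R_c·A = 4.537856·10.6309·334.1250 = 16118.748 mm³

Volume = 16118.748 mm³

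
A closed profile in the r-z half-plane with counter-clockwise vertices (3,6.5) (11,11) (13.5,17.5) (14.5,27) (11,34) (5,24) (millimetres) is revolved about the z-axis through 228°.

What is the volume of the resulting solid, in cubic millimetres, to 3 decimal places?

Volume = 6516.850 mm³

Profile (r,z), 6 vertices: (3,6.5) (11,11) (13.5,17.5) (14.5,27) (11,34) (5,24)
edge 0: (3,6.5)→(11,11)  cross = 3·11 − 11·6.5 = -38.5000; (r_i+r_j)·cross = 14·-38.5000 = -539.0000
edge 1: (11,11)→(13.5,17.5)  cross = 11·17.5 − 13.5·11 = 44.0000; (r_i+r_j)·cross = 24.5·44.0000 = 1078.0000
edge 2: (13.5,17.5)→(14.5,27)  cross = 13.5·27 − 14.5·17.5 = 110.7500; (r_i+r_j)·cross = 28·110.7500 = 3101.0000
edge 3: (14.5,27)→(11,34)  cross = 14.5·34 − 11·27 = 196.0000; (r_i+r_j)·cross = 25.5·196.0000 = 4998.0000
edge 4: (11,34)→(5,24)  cross = 11·24 − 5·34 = 94.0000; (r_i+r_j)·cross = 16·94.0000 = 1504.0000
edge 5: (5,24)→(3,6.5)  cross = 5·6.5 − 3·24 = -39.5000; (r_i+r_j)·cross = 8·-39.5000 = -316.0000
Σcross = 366.7500 → A = |Σcross|/2 = 183.3750 mm²
Σ(r_i+r_j)·cross = 9826.0000 → first moment M = |Σ|/6 = 1637.6667
R_c = M/A = 1637.6667/183.3750 = 8.9307 mm
θ = 228° = 3.979351 rad
V = θ·R_c·A = 3.979351·8.9307·183.3750 = 6516.850 mm³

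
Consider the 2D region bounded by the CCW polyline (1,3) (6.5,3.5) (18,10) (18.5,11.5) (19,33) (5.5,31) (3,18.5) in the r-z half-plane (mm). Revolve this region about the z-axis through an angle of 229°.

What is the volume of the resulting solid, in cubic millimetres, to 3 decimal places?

Profile (r,z), 7 vertices: (1,3) (6.5,3.5) (18,10) (18.5,11.5) (19,33) (5.5,31) (3,18.5)
edge 0: (1,3)→(6.5,3.5)  cross = 1·3.5 − 6.5·3 = -16.0000; (r_i+r_j)·cross = 7.5·-16.0000 = -120.0000
edge 1: (6.5,3.5)→(18,10)  cross = 6.5·10 − 18·3.5 = 2.0000; (r_i+r_j)·cross = 24.5·2.0000 = 49.0000
edge 2: (18,10)→(18.5,11.5)  cross = 18·11.5 − 18.5·10 = 22.0000; (r_i+r_j)·cross = 36.5·22.0000 = 803.0000
edge 3: (18.5,11.5)→(19,33)  cross = 18.5·33 − 19·11.5 = 392.0000; (r_i+r_j)·cross = 37.5·392.0000 = 14700.0000
edge 4: (19,33)→(5.5,31)  cross = 19·31 − 5.5·33 = 407.5000; (r_i+r_j)·cross = 24.5·407.5000 = 9983.7500
edge 5: (5.5,31)→(3,18.5)  cross = 5.5·18.5 − 3·31 = 8.7500; (r_i+r_j)·cross = 8.5·8.7500 = 74.3750
edge 6: (3,18.5)→(1,3)  cross = 3·3 − 1·18.5 = -9.5000; (r_i+r_j)·cross = 4·-9.5000 = -38.0000
Σcross = 806.7500 → A = |Σcross|/2 = 403.3750 mm²
Σ(r_i+r_j)·cross = 25452.1250 → first moment M = |Σ|/6 = 4242.0208
R_c = M/A = 4242.0208/403.3750 = 10.5163 mm
θ = 229° = 3.996804 rad
V = θ·R_c·A = 3.996804·10.5163·403.3750 = 16954.526 mm³

Volume = 16954.526 mm³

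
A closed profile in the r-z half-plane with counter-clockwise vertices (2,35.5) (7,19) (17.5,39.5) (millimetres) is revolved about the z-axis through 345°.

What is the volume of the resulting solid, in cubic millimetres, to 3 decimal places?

Profile (r,z), 3 vertices: (2,35.5) (7,19) (17.5,39.5)
edge 0: (2,35.5)→(7,19)  cross = 2·19 − 7·35.5 = -210.5000; (r_i+r_j)·cross = 9·-210.5000 = -1894.5000
edge 1: (7,19)→(17.5,39.5)  cross = 7·39.5 − 17.5·19 = -56.0000; (r_i+r_j)·cross = 24.5·-56.0000 = -1372.0000
edge 2: (17.5,39.5)→(2,35.5)  cross = 17.5·35.5 − 2·39.5 = 542.2500; (r_i+r_j)·cross = 19.5·542.2500 = 10573.8750
Σcross = 275.7500 → A = |Σcross|/2 = 137.8750 mm²
Σ(r_i+r_j)·cross = 7307.3750 → first moment M = |Σ|/6 = 1217.8958
R_c = M/A = 1217.8958/137.8750 = 8.8333 mm
θ = 345° = 6.021386 rad
V = θ·R_c·A = 6.021386·8.8333·137.8750 = 7333.421 mm³

Volume = 7333.421 mm³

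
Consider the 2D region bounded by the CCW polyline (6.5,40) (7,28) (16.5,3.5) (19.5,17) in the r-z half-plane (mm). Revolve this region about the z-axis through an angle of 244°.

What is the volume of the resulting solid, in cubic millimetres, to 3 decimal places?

Profile (r,z), 4 vertices: (6.5,40) (7,28) (16.5,3.5) (19.5,17)
edge 0: (6.5,40)→(7,28)  cross = 6.5·28 − 7·40 = -98.0000; (r_i+r_j)·cross = 13.5·-98.0000 = -1323.0000
edge 1: (7,28)→(16.5,3.5)  cross = 7·3.5 − 16.5·28 = -437.5000; (r_i+r_j)·cross = 23.5·-437.5000 = -10281.2500
edge 2: (16.5,3.5)→(19.5,17)  cross = 16.5·17 − 19.5·3.5 = 212.2500; (r_i+r_j)·cross = 36·212.2500 = 7641.0000
edge 3: (19.5,17)→(6.5,40)  cross = 19.5·40 − 6.5·17 = 669.5000; (r_i+r_j)·cross = 26·669.5000 = 17407.0000
Σcross = 346.2500 → A = |Σcross|/2 = 173.1250 mm²
Σ(r_i+r_j)·cross = 13443.7500 → first moment M = |Σ|/6 = 2240.6250
R_c = M/A = 2240.6250/173.1250 = 12.9422 mm
θ = 244° = 4.258603 rad
V = θ·R_c·A = 4.258603·12.9422·173.1250 = 9541.933 mm³

Volume = 9541.933 mm³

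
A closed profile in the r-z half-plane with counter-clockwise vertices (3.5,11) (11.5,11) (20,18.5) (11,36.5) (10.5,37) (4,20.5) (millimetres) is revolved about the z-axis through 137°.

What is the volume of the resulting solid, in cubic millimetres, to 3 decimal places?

Profile (r,z), 6 vertices: (3.5,11) (11.5,11) (20,18.5) (11,36.5) (10.5,37) (4,20.5)
edge 0: (3.5,11)→(11.5,11)  cross = 3.5·11 − 11.5·11 = -88.0000; (r_i+r_j)·cross = 15·-88.0000 = -1320.0000
edge 1: (11.5,11)→(20,18.5)  cross = 11.5·18.5 − 20·11 = -7.2500; (r_i+r_j)·cross = 31.5·-7.2500 = -228.3750
edge 2: (20,18.5)→(11,36.5)  cross = 20·36.5 − 11·18.5 = 526.5000; (r_i+r_j)·cross = 31·526.5000 = 16321.5000
edge 3: (11,36.5)→(10.5,37)  cross = 11·37 − 10.5·36.5 = 23.7500; (r_i+r_j)·cross = 21.5·23.7500 = 510.6250
edge 4: (10.5,37)→(4,20.5)  cross = 10.5·20.5 − 4·37 = 67.2500; (r_i+r_j)·cross = 14.5·67.2500 = 975.1250
edge 5: (4,20.5)→(3.5,11)  cross = 4·11 − 3.5·20.5 = -27.7500; (r_i+r_j)·cross = 7.5·-27.7500 = -208.1250
Σcross = 494.5000 → A = |Σcross|/2 = 247.2500 mm²
Σ(r_i+r_j)·cross = 16050.7500 → first moment M = |Σ|/6 = 2675.1250
R_c = M/A = 2675.1250/247.2500 = 10.8195 mm
θ = 137° = 2.391101 rad
V = θ·R_c·A = 2.391101·10.8195·247.2500 = 6396.494 mm³

Volume = 6396.494 mm³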